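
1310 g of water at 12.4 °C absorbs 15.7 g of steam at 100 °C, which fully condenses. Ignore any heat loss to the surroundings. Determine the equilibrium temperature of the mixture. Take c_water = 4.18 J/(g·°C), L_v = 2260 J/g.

T_f ≈ 19.8 °C

Energy conservation, ΣQ = 0:
condense steam: −15.7·2260 = −35482; condensed water 100 °C→T: 65.63(T − 100); water warms: 1310·4.18·(T − 12.4) = 5475.8(T − 12.4)
5541.4 T = 35482 + 6562.6 + 67900 = 109945
T ≈ 19.84 °C, under the boiling point, so the assumption holds.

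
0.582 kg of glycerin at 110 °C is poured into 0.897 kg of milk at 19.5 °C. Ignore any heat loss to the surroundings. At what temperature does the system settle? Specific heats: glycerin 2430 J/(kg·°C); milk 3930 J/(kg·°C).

T_f ≈ 45.4 °C

With ΣQ=0 the equilibrium temperature is the m·c-weighted mean:
T_f = (1414.3*110 + 3525.2*19.5) / (1414.3 + 3525.2)
    = 224310 / 4939.5 ≈ 45.41 °C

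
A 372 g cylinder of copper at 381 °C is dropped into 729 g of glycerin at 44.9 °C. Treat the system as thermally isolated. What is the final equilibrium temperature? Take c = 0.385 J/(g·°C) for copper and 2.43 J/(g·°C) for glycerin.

T_f ≈ 70.0 °C

With ΣQ=0 the equilibrium temperature is the m·c-weighted mean:
T_f = (143.22*381 + 1771.5*44.9) / (143.22 + 1771.5)
    = 134106 / 1914.7 ≈ 70.04 °C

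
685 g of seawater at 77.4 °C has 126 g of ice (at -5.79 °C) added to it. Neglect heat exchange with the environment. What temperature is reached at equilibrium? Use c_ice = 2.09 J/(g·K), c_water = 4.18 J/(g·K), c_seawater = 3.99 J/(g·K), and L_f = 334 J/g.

T_f ≈ 51.5 °C

Setting the total heat transfer to zero:
ice -5.79→0 °C: 126×2.09×5.79 = 1524.7; fusion: m_ice L_f = 126×334 = 42084; meltwater 0→T: 126×4.18×T = 526.68 T; seawater cools: 685×3.99×(T − 77.4) = 2733.2(T − 77.4)
3259.8 T = 211546 − 43609 = 167937
T ≈ 51.52 °C. Since T > 0 °C, the all-ice-melts assumption holds.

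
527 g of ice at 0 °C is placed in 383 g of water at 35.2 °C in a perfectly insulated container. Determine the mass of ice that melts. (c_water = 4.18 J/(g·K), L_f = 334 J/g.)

Cooling the water to 0 °C releases 383·4.18·35.2 = 56353 J.
Fully melting the ice requires m_ice L_f = 527·334 = 176018 J.
56353 J < 176018 J, so only part of the ice melts and the system sits at 0 °C.
m_melted·334 = 56353  ⇒  m_melted ≈ 168.7 g.

m_melted ≈ 169 g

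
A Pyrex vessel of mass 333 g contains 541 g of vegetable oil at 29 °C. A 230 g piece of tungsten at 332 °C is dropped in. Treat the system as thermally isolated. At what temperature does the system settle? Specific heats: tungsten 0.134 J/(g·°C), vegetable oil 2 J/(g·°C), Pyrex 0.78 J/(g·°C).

T_f = Σ m_i c_i T_i / Σ m_i c_i:
T_f = (30.82×332 + 1082×29 + 259.74×29) / (30.82 + 1082 + 259.74)
    = 49143 / 1372.6 ≈ 35.80 °C

T_f ≈ 35.8 °C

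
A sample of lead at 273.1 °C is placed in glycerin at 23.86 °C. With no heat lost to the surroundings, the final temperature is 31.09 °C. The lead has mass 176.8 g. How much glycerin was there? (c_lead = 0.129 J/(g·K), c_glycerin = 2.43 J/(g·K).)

Heat gained plus heat lost sum to zero:
176.8·0.129·(31.09 − 273.1) + m·2.43·(31.09 − 23.86) = 0
17.57 m = 5519.6
m = 5519.6/17.57 ≈ 314.2 g

m ≈ 314 g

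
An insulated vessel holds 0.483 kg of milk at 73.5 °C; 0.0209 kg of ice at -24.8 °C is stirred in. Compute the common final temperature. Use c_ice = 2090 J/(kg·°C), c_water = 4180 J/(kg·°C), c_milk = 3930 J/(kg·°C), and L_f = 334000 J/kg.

Sum of m c ΔT and latent-heat terms is zero:
warm ice to 0 °C: 0.0209×2090×(0 − (-24.8)) = 1083.3
  latent heat to melt: 0.0209×334000 = 6980.6
  meltwater 0→T: 0.0209×4180×T = 87.36 T
  milk: 1898.2(T − 73.5)
1985.6 T = 139517 − 8063.9 = 131453
T ≈ 66.20 °C — above 0 °C, consistent with complete melting.

T_f ≈ 66.2 °C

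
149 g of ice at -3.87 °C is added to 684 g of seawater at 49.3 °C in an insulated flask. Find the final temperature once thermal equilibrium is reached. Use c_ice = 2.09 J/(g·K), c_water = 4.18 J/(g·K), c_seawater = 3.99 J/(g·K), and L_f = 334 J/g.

T_f ≈ 24.9 °C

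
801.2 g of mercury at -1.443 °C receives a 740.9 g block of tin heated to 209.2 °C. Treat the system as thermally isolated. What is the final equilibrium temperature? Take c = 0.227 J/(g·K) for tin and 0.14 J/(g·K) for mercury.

T_f ≈ 124.9 °C

Let T be the final temperature. ΣQ_i = 0:
740.9*0.227*(T − 209.2) + 801.2*0.14*(T − (-1.443)) = 0
168.18(T − 209.2) + 112.17(T − (-1.443)) = 0
(168.18 + 112.17) T = 168.18*209.2 + 112.17*(-1.443)
T = 35022 / 280.35 = 125 °C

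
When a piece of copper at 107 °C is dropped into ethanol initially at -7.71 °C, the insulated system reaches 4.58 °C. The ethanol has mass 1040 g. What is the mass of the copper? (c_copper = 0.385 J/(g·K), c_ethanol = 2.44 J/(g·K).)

m ≈ 791 g

Taking heat into each body as positive, Σ m c ΔT = 0:
m×0.385×(4.58 − 107) + 1040×2.44×(4.58 − (-7.71)) = 0
-39.43 m = -31187
m = -31187/-39.43 ≈ 790.9 g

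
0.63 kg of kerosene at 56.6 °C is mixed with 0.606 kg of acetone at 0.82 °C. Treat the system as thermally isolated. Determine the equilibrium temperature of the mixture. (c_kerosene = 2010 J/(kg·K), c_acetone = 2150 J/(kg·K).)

T_f ≈ 28.3 °C

Let T be the final temperature. ΣQ_i = 0:
0.63×2010×(T − 56.6) + 0.606×2150×(T − 0.82) = 0
1266.3(T − 56.6) + 1302.9(T − 0.82) = 0
(1266.3 + 1302.9) T = 1266.3×56.6 + 1302.9×0.82
T = 72741/2569.2 ≈ 28.31 °C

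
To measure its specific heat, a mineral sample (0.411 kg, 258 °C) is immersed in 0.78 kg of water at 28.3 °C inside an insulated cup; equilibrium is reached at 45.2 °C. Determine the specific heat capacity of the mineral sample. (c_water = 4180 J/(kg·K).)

c ≈ 630 J/(kg·K)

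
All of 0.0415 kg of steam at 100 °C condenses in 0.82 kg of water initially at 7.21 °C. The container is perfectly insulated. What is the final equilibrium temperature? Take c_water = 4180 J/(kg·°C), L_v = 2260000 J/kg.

T_f ≈ 37.7 °C

Energy balance with sensible and latent terms:
latent heat released on condensation: 0.0415·2260000 = 93790
  condensate cools 100→T: 0.0415·4180·(T − 100) = 173.47(T − 100)
  original water: 3427.6(T − 7.21)
3601.1 T = 93790 + 17347 + 24713 = 135850
T ≈ 37.72 °C, under the boiling point, so the assumption holds.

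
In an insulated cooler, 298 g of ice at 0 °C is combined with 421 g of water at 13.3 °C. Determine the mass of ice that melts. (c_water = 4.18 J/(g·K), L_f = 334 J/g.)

Water can give up m c ΔT = 421·4.18·13.3 = 23405 J before reaching 0 °C.
Fully melting the ice requires m_ice L_f = 298·334 = 99532 J.
That's not enough to melt it all — equilibrium is at 0 °C with ice remaining.
m_melted·334 = 23405  ⇒  m_melted ≈ 70.08 g.

m_melted ≈ 70.1 g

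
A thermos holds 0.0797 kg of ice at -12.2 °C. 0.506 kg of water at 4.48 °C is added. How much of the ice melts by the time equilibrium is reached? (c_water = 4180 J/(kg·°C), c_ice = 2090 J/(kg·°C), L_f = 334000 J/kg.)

m_melted ≈ 0.0223 kg

Heat available from the water dropping to 0 °C: 0.506·4180·4.48 = 9475.6 J.
Of that, 0.0797·2090·12.2 = 2032.2 J goes to bring the ice to 0 °C, leaving 7443.4 J.
Melting all 0.0797 kg of ice would need 0.0797·334000 = 26620 J.
Since 7443.4 < 26620 J, not all the ice melts; equilibrium is at 0 °C.
Mass melted = 7443.4/334000 ≈ 0.02229 kg.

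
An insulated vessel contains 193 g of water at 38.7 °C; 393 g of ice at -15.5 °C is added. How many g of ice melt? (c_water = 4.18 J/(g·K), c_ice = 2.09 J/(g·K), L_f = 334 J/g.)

Water can give up m c ΔT = 193·4.18·38.7 = 31221 J before reaching 0 °C.
Warming the ice to 0 °C takes 393·2.09·15.5 = 12731 J, leaving 18490 J for melting.
Fully melting the ice requires m_ice L_f = 393·334 = 131262 J.
That's not enough to melt it all — equilibrium is at 0 °C with ice remaining.
m_melt = 18490 / L_f = 55.36 g.

m_melted ≈ 55.4 g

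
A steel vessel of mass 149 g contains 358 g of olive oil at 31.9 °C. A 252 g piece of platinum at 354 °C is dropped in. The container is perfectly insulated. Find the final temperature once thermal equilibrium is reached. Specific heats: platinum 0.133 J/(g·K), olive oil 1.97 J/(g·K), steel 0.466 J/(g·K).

Energy conservation, ΣQ = 0:
252*0.133*(T − 354) + 358*1.97*(T − 31.9) + 149*0.466*(T − 31.9) = 0
33.52(T − 354) + 705.26(T − 31.9) + 69.43(T − 31.9) = 0
808.21 T = 36577
T ≈ 45.26 °C

T_f ≈ 45.3 °C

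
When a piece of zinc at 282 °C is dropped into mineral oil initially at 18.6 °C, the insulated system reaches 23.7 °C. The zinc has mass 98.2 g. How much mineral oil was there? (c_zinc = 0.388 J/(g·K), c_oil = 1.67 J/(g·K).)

m ≈ 1160 g

Heat gained plus heat lost sum to zero:
98.2×0.388×(23.7 − 282) + m×1.67×(23.7 − 18.6) = 0
8.517 m = 9841.6
m = 9841.6/8.517 ≈ 1156 g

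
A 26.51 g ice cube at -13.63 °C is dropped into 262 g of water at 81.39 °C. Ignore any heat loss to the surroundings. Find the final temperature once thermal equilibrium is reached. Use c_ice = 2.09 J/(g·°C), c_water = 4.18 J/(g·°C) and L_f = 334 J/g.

T_f ≈ 65.9 °C

Let T be the final temperature. ΣQ_i = 0:
ice -13.63→0 °C: 26.51×2.09×13.63 = 755.18; melt ice: 26.51×334 = 8854.3; meltwater 0→T: 26.51×4.18×T = 110.81 T; water cools: 262×4.18×(T − 81.39) = 1095.2(T − 81.39)
1206 T = 89135 − 9609.5 = 79526
T ≈ 65.94 °C. Since T > 0 °C, the all-ice-melts assumption holds.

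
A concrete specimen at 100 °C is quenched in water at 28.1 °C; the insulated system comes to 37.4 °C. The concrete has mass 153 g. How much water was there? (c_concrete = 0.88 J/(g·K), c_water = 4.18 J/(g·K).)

Energy conservation, ΣQ = 0:
153×0.88×(37.4 − 100) + m×4.18×(37.4 − 28.1) = 0
38.87 m = 8428.5
m = 8428.5/38.87 ≈ 216.8 g

m ≈ 217 g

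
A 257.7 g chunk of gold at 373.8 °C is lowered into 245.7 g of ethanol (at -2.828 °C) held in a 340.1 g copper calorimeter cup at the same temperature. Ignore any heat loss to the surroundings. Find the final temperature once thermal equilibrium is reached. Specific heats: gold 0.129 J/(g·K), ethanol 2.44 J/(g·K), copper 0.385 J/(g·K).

T_f ≈ 13.6 °C

Energy conservation, ΣQ = 0:
257.7·0.129·(T − 373.8) + 245.7·2.44·(T − (-2.828)) + 340.1·0.385·(T − (-2.828)) = 0
(33.24 + 599.51 + 130.94) T = 33.24·373.8 + 599.51·(-2.828) + 130.94·(-2.828)
T ≈ 13.57 °C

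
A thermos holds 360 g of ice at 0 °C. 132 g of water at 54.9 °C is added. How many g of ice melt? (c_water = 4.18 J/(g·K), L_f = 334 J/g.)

m_melted ≈ 90.7 g

Heat available from the water dropping to 0 °C: 132×4.18×54.9 = 30292 J.
Fully melting the ice requires m_ice L_f = 360×334 = 120240 J.
Since 30292 < 120240 J, not all the ice melts; equilibrium is at 0 °C.
Mass melted = 30292/334 ≈ 90.69 g.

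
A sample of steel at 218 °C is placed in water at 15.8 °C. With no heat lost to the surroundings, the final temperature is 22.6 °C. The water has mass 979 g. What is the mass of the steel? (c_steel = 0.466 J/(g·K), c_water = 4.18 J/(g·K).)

m ≈ 306 g

Net heat exchanged in the isolated system is zero:
m·0.466·(22.6 − 218) + 979·4.18·(22.6 − 15.8) = 0
-91.06 m = -27827
m = -27827/-91.06 ≈ 305.6 g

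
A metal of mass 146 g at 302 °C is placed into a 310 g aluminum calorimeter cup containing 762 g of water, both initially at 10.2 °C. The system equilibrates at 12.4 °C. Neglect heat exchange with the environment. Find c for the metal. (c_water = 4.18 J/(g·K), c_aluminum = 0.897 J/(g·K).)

Setting the total heat transfer to zero:
146·c·(12.4 − 302) + 762·4.18·(12.4 − 10.2) + 310·0.897·(12.4 − 10.2) = 0
-42282 c = -7619.1
c = -7619.1/-42282 ≈ 0.1802 J/(g·K)

c ≈ 0.18 J/(g·K)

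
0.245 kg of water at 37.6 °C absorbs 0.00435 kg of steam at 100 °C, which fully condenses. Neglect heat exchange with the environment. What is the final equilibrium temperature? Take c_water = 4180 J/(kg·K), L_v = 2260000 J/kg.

Conservation of energy gives ΣQ = 0:
latent heat released on condensation: 0.00435×2260000 = 9831
  condensed water 100 °C→T: 18.18(T − 100)
  original water: 1024.1(T − 37.6)
1042.3 T = 9831 + 1818.3 + 38506 = 50155
T ≈ 48.12 °C, under the boiling point, so the assumption holds.

T_f ≈ 48.1 °C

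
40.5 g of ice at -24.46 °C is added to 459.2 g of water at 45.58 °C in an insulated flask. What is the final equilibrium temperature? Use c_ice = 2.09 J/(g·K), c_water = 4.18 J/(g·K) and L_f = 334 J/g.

Net heat exchanged in the isolated system is zero:
warm ice to 0 °C: 40.5·2.09·(0 − (-24.46)) = 2070.4
  latent heat to melt: 40.5·334 = 13527
  warm the meltwater: 169.29 T
  water: 1919.5(T − 45.58)
2088.7 T = 87489 − 15597 = 71891
T ≈ 34.42 °C. Since T > 0 °C, the all-ice-melts assumption holds.

T_f ≈ 34.4 °C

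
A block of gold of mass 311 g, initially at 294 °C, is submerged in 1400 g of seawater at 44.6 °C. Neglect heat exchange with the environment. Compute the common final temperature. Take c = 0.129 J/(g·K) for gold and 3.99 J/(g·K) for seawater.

T_f ≈ 46.4 °C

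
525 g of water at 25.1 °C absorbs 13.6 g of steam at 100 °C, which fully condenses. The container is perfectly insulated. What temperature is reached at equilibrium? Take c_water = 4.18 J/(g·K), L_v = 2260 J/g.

Heat gained plus heat lost sum to zero:
condense steam: −13.6×2260 = −30736; condensed water 100 °C→T: 56.85(T − 100); water warms: 525×4.18×(T − 25.1) = 2194.5(T − 25.1)
2251.3 T = 30736 + 5684.8 + 55082 = 91503
T ≈ 40.64 °C — below 100 °C, confirming all the steam condensed.

T_f ≈ 40.6 °C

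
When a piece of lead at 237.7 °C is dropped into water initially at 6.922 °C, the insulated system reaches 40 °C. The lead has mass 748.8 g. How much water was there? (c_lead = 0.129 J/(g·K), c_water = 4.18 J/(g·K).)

m ≈ 138 g

Conservation of energy gives ΣQ = 0:
748.8·0.129·(40 − 237.7) + m·4.18·(40 − 6.922) = 0
138.27 m = 19097
m = 19097/138.27 ≈ 138.1 g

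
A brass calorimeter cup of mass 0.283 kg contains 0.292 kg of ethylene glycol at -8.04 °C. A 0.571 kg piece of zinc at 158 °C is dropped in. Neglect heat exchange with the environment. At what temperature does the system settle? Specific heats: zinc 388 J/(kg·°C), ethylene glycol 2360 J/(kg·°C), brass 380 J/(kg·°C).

Heat gained plus heat lost sum to zero:
0.571×388×(T − 158) + 0.292×2360×(T − (-8.04)) + 0.283×380×(T − (-8.04)) = 0
1018.2 T = 28599
T ≈ 28.09 °C

T_f ≈ 28.1 °C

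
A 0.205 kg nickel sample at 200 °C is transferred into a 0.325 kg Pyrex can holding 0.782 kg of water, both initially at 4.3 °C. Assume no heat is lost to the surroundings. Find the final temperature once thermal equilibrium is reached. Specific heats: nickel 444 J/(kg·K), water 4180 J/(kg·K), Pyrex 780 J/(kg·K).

Let T be the final temperature. ΣQ_i = 0:
0.205*444*(T − 200) + 0.782*4180*(T − 4.3) + 0.325*780*(T − 4.3) = 0
91.02(T − 200) + 3268.8(T − 4.3) + 253.5(T − 4.3) = 0
(91.02 + 3268.8 + 253.5) T = 91.02*200 + 3268.8*4.3 + 253.5*4.3
T ≈ 9.23 °C

T_f ≈ 9.2 °C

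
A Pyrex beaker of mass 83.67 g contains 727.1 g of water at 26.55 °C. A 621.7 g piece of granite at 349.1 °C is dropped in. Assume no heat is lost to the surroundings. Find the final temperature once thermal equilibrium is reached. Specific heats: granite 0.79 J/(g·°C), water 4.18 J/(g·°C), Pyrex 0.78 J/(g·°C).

T_f ≈ 70.6 °C

Net heat exchanged in the isolated system is zero:
621.7×0.79×(T − 349.1) + 727.1×4.18×(T − 26.55) + 83.67×0.78×(T − 26.55) = 0
(491.14 + 3039.3 + 65.26) T = 491.14×349.1 + 3039.3×26.55 + 65.26×26.55
T = 253884 / 3595.7 = 70.6 °C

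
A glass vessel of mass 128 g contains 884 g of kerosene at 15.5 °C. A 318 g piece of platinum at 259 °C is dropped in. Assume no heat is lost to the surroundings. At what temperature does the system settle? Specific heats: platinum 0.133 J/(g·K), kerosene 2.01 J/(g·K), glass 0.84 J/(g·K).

With ΣQ=0 the equilibrium temperature is the m·c-weighted mean:
T_f = (42.29·259 + 1776.8·15.5 + 107.52·15.5) / (42.29 + 1776.8 + 107.52)
    = 40162 / 1926.7 ≈ 20.85 °C

T_f ≈ 20.8 °C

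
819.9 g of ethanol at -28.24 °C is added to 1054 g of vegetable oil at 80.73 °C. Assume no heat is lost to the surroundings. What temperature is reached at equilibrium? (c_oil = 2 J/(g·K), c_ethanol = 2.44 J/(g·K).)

Conservation of energy gives ΣQ = 0:
1054*2*(T − 80.73) + 819.9*2.44*(T − (-28.24)) = 0
2108(T − 80.73) + 2000.6(T − (-28.24)) = 0
4108.6 T = 113683
T = 113683/4108.6 ≈ 27.67 °C

T_f ≈ 27.7 °C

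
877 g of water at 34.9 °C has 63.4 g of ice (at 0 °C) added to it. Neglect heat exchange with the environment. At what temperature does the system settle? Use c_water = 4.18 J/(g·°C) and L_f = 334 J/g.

Sum of m c ΔT and latent-heat terms is zero:
melt ice: 63.4×334 = 21176; warm the meltwater: 265.01 T; water cools: 877×4.18×(T − 34.9) = 3665.9(T − 34.9)
3930.9 T = 127939 − 21176 = 106763
T ≈ 27.16 °C. Since T > 0 °C, the all-ice-melts assumption holds.

T_f ≈ 27.2 °C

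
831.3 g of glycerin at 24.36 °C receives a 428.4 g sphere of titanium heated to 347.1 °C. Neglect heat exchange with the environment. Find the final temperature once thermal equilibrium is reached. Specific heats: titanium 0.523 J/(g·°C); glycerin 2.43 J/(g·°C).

T_f ≈ 56.6 °C

Net heat exchanged in the isolated system is zero:
428.4*0.523*(T − 347.1) + 831.3*2.43*(T − 24.36) = 0
2244.1 T = 126978
T ≈ 56.58 °C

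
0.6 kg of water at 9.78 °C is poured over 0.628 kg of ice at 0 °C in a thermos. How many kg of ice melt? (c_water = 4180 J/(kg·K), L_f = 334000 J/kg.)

m_melted ≈ 0.0734 kg

Heat available from the water dropping to 0 °C: 0.6·4180·9.78 = 24528 J.
Melting all 0.628 kg of ice would need 0.628·334000 = 209752 J.
24528 J < 209752 J, so only part of the ice melts and the system sits at 0 °C.
m_melt = 24528 / L_f = 0.07344 kg.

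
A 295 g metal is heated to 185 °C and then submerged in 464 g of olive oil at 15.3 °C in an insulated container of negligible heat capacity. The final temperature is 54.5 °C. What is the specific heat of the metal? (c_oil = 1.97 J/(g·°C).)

c ≈ 0.931 J/(g·°C)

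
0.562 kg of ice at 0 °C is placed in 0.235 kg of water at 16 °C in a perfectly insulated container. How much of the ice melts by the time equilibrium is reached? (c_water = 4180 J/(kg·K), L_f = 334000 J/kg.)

m_melted ≈ 0.0471 kg

Heat available from the water dropping to 0 °C: 0.235·4180·16 = 15717 J.
Fully melting the ice requires m_ice L_f = 0.562·334000 = 187708 J.
15717 J < 187708 J, so only part of the ice melts and the system sits at 0 °C.
m_melt = 15717 / L_f = 0.04706 kg.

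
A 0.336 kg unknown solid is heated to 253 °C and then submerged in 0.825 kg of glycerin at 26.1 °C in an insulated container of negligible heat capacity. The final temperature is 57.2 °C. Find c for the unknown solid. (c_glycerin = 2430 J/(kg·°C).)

Heat gained plus heat lost sum to zero:
0.336×c×(57.2 − 253) + 0.825×2430×(57.2 − 26.1) = 0
-65.79 c = -62348
c = -62348/-65.79 ≈ 947.7 J/(kg·°C)

c ≈ 948 J/(kg·°C)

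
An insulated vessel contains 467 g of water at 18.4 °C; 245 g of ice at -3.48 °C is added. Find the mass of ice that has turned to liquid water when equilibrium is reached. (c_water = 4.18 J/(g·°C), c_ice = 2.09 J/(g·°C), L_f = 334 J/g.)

m_melted ≈ 102 g

Cooling the water to 0 °C releases 467·4.18·18.4 = 35918 J.
Of that, 245·2.09·3.48 = 1781.9 J goes to bring the ice to 0 °C, leaving 34136 J.
Fully melting the ice requires m_ice L_f = 245·334 = 81830 J.
That's not enough to melt it all — equilibrium is at 0 °C with ice remaining.
m_melted·334 = 34136  ⇒  m_melted ≈ 102.2 g.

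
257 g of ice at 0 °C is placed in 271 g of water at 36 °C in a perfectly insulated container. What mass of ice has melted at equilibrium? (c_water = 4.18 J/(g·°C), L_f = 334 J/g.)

m_melted ≈ 122 g

Water can give up m c ΔT = 271×4.18×36 = 40780 J before reaching 0 °C.
To melt every bit of ice: 257×334 = 85838 J.
That's not enough to melt it all — equilibrium is at 0 °C with ice remaining.
m_melt = 40780 / L_f = 122.1 g.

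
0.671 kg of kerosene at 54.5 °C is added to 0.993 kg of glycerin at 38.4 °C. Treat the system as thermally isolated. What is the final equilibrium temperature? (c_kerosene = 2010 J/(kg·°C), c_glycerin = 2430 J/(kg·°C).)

T_f ≈ 44.2 °C

Heat lost by the kerosene equals heat gained by the glycerin:
0.671·2010·(54.5 − T) = 0.993·2430·(T − 38.4)
1348.7(54.5 − T) = 2413(T − 38.4)
3761.7 T = 166164  ⇒  T ≈ 44.17 °C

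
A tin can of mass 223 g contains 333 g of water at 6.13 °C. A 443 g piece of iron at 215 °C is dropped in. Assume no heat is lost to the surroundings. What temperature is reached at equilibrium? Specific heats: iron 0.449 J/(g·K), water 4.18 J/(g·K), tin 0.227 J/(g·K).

Conservation of energy gives ΣQ = 0:
443·0.449·(T − 215) + 333·4.18·(T − 6.13) + 223·0.227·(T − 6.13) = 0
198.91(T − 215) + 1391.9(T − 6.13) + 50.62(T − 6.13) = 0
1641.5 T = 51608
T = 51608 / 1641.5 = 31.4 °C

T_f ≈ 31.4 °C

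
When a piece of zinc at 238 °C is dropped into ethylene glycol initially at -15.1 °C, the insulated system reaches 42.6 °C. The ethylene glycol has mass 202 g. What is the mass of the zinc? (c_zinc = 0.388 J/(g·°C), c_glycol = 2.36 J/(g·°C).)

Setting the total heat transfer to zero:
m×0.388×(42.6 − 238) + 202×2.36×(42.6 − (-15.1)) = 0
-75.82 m = -27507
m = -27507/-75.82 ≈ 362.8 g

m ≈ 363 g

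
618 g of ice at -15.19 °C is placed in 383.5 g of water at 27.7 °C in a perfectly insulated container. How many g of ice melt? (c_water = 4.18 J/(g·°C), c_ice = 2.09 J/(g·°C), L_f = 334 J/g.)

m_melted ≈ 74.2 g

Cooling the water to 0 °C releases 383.5×4.18×27.7 = 44404 J.
Warming the ice to 0 °C takes 618×2.09×15.19 = 19620 J, leaving 24784 J for melting.
To melt every bit of ice: 618×334 = 206412 J.
Since 24784 < 206412 J, not all the ice melts; equilibrium is at 0 °C.
Mass melted = 24784/334 ≈ 74.2 g.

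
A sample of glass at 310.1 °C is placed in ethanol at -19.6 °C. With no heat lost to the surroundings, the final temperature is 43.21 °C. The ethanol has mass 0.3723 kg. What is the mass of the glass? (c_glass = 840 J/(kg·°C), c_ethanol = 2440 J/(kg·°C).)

m ≈ 0.255 kg

Heat lost by the glass = heat gained by the ethanol:
m·840·(310.1 − 43.21) = 0.3723·2440·(43.21 − (-19.6))
224188 m = 57057  ⇒  m ≈ 0.2545 kg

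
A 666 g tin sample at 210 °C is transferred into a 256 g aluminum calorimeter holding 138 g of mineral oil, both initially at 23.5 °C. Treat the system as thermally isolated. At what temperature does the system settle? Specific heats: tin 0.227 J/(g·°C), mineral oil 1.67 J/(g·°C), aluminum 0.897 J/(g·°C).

T_f ≈ 69.6 °C

Energy conservation, ΣQ = 0:
666·0.227·(T − 210) + 138·1.67·(T − 23.5) + 256·0.897·(T − 23.5) = 0
151.18(T − 210) + 230.46(T − 23.5) + 229.63(T − 23.5) = 0
(151.18 + 230.46 + 229.63) T = 151.18·210 + 230.46·23.5 + 229.63·23.5
T = 42560 / 611.27 = 69.6 °C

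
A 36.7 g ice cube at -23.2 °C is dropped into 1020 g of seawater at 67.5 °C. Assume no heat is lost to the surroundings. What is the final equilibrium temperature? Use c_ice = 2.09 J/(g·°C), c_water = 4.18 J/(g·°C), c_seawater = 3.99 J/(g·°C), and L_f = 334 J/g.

T_f ≈ 61.7 °C

Heat gained plus heat lost sum to zero:
warm ice to 0 °C: 36.7·2.09·(0 − (-23.2)) = 1779.5
  latent heat to melt: 36.7·334 = 12258
  warm the meltwater: 153.41 T
  seawater: 4069.8(T − 67.5)
4223.2 T = 274712 − 14037 = 260674
T ≈ 61.72 °C. Since T > 0 °C, the all-ice-melts assumption holds.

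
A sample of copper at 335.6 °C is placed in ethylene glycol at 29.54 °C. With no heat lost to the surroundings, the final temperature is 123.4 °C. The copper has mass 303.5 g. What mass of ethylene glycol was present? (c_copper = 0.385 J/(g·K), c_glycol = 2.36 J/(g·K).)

m ≈ 112 g

|Q_copper| = |Q_glycol|:
303.5×0.385×(335.6 − 123.4) = m×2.36×(123.4 − 29.54)
221.51 m = 24795  ⇒  m ≈ 111.9 g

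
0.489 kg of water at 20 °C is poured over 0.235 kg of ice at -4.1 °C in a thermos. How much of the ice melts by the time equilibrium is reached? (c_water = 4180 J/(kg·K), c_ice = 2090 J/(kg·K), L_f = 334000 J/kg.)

Water can give up m c ΔT = 0.489·4180·20 = 40880 J before reaching 0 °C.
Of that, 0.235·2090·4.1 = 2013.7 J goes to bring the ice to 0 °C, leaving 38867 J.
To melt every bit of ice: 0.235·334000 = 78490 J.
38867 J < 78490 J, so only part of the ice melts and the system sits at 0 °C.
Mass melted = 38867/334000 ≈ 0.1164 kg.

m_melted ≈ 0.116 kg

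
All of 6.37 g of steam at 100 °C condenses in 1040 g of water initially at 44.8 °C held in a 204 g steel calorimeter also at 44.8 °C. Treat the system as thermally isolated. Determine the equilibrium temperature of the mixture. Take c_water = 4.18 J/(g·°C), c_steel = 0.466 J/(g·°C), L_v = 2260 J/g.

T_f ≈ 48.4 °C

Sum of m c ΔT and latent-heat terms is zero:
latent heat released on condensation: 6.37×2260 = 14396
  condensed water 100 °C→T: 26.63(T − 100)
  water warms: 1040×4.18×(T − 44.8) = 4347.2(T − 44.8)
  steel cup: 204×0.466×(T − 44.8) = 95.06(T − 44.8)
4468.9 T = 14396 + 2662.7 + 199013 = 216072
T ≈ 48.35 °C (< 100 °C, so full condensation is consistent).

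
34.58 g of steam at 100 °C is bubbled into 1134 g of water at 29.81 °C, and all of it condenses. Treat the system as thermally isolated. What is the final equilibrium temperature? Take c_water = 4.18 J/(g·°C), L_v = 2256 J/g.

Setting the total heat transfer to zero:
latent heat released on condensation: 34.58·2256 = 78012; condensed water 100 °C→T: 144.54(T − 100); original water: 4740.1(T − 29.81)
4884.7 T = 78012 + 14454 + 141303 = 233770
T ≈ 47.86 °C — below 100 °C, confirming all the steam condensed.

T_f ≈ 47.9 °C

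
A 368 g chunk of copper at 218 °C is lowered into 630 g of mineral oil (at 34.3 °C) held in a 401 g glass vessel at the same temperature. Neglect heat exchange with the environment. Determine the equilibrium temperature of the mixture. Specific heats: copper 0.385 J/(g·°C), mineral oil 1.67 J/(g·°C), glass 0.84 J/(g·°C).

T_f ≈ 51.3 °C

Energy conservation, ΣQ = 0:
368*0.385*(T − 218) + 630*1.67*(T − 34.3) + 401*0.84*(T − 34.3) = 0
1530.6 T = 78527
T = 78527/1530.6 ≈ 51.30 °C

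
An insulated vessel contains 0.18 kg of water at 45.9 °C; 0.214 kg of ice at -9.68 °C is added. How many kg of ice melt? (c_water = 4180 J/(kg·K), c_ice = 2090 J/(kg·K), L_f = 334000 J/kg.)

m_melted ≈ 0.0904 kg

Cooling the water to 0 °C releases 0.18×4180×45.9 = 34535 J.
Warming the ice to 0 °C takes 0.214×2090×9.68 = 4329.5 J, leaving 30206 J for melting.
Melting all 0.214 kg of ice would need 0.214×334000 = 71476 J.
Since 30206 < 71476 J, not all the ice melts; equilibrium is at 0 °C.
Mass melted = 30206/334000 ≈ 0.09044 kg.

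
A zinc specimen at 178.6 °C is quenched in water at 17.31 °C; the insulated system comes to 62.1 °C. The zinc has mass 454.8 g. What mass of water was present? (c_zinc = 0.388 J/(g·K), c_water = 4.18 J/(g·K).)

Heat lost by the zinc = heat gained by the water:
454.8×0.388×(178.6 − 62.1) = m×4.18×(62.1 − 17.31)
187.22 m = 20558  ⇒  m ≈ 109.8 g

m ≈ 110 g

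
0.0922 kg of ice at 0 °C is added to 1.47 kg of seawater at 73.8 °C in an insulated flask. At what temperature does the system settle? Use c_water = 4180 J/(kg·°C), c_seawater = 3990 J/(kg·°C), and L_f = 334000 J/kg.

T_f ≈ 64.3 °C

Let T be the final temperature. ΣQ_i = 0:
fusion: m_ice L_f = 0.0922×334000 = 30795
  warm the meltwater: 385.4 T
  seawater cools: 1.47×3990×(T − 73.8) = 5865.3(T − 73.8)
6250.7 T = 432859 − 30795 = 402064
T ≈ 64.32 °C. Since T > 0 °C, the all-ice-melts assumption holds.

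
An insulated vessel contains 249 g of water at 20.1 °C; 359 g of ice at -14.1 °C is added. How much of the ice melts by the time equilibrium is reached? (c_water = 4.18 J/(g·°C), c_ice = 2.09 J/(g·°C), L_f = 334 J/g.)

Cooling the water to 0 °C releases 249·4.18·20.1 = 20920 J.
Of that, 359·2.09·14.1 = 10579 J goes to bring the ice to 0 °C, leaving 10341 J.
Fully melting the ice requires m_ice L_f = 359·334 = 119906 J.
Since 10341 < 119906 J, not all the ice melts; equilibrium is at 0 °C.
Mass melted = 10341/334 ≈ 30.96 g.

m_melted ≈ 31 g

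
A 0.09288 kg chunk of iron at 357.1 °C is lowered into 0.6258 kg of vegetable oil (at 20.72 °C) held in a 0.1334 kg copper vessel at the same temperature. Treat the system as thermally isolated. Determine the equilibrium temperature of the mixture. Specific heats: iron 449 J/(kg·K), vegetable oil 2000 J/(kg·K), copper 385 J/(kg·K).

T_f ≈ 31.2 °C

T_f is the heat-capacity-weighted average of the initial temperatures:
T_f = (41.7·357.1 + 1251.6·20.72 + 51.36·20.72) / (41.7 + 1251.6 + 51.36)
    = 41889 / 1344.7 ≈ 31.15 °C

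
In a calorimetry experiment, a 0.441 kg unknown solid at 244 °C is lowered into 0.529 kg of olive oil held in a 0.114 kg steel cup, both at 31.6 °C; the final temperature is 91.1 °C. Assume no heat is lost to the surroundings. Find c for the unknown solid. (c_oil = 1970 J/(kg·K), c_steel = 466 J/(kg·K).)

c ≈ 966 J/(kg·K)

Taking heat into each body as positive, Σ m c ΔT = 0:
0.441×c×(91.1 − 244) + 0.529×1970×(91.1 − 31.6) + 0.114×466×(91.1 − 31.6) = 0
-67.43 c = -65168
c = -65168/-67.43 ≈ 966.5 J/(kg·K)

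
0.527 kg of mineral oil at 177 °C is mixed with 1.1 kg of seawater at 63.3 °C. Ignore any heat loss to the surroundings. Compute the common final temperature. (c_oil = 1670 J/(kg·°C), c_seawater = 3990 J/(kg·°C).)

Conservation of energy gives ΣQ = 0:
0.527×1670×(T − 177) + 1.1×3990×(T − 63.3) = 0
880.09(T − 177) + 4389(T − 63.3) = 0
(880.09 + 4389) T = 880.09×177 + 4389×63.3
T = 433600/5269.1 ≈ 82.29 °C

T_f ≈ 82.3 °C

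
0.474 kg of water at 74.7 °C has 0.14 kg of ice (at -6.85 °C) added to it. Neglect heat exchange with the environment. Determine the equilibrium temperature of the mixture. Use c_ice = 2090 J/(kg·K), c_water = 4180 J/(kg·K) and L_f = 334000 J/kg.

T_f ≈ 38.7 °C

Sum of m c ΔT and latent-heat terms is zero:
warm ice to 0 °C: 0.14×2090×(0 − (-6.85)) = 2004.3
  melt ice: 0.14×334000 = 46760
  warm the meltwater: 585.2 T
  water: 1981.3(T − 74.7)
2566.5 T = 148005 − 48764 = 99240
T ≈ 38.67 °C. Since T > 0 °C, the all-ice-melts assumption holds.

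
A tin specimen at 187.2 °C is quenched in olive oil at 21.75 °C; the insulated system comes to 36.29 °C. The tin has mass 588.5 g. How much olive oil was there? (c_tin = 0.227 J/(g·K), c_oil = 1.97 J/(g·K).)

Taking heat into each body as positive, Σ m c ΔT = 0:
588.5×0.227×(36.29 − 187.2) + m×1.97×(36.29 − 21.75) = 0
28.64 m = 20160
m = 20160/28.64 ≈ 703.8 g

m ≈ 704 g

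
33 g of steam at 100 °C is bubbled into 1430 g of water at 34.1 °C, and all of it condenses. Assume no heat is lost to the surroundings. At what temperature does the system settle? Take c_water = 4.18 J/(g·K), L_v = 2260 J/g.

Let T be the final temperature. ΣQ_i = 0:
steam→water at 100 °C releases m L_v = 33×2260 = 74580
  condensate cools 100→T: 33×4.18×(T − 100) = 137.94(T − 100)
  original water: 5977.4(T − 34.1)
6115.3 T = 74580 + 13794 + 203829 = 292203
T ≈ 47.78 °C (< 100 °C, so full condensation is consistent).

T_f ≈ 47.8 °C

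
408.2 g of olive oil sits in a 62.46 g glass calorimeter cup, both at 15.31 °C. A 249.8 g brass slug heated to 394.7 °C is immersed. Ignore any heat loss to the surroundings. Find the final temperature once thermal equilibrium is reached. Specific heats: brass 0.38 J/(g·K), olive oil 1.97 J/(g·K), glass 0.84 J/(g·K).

T_f ≈ 53.2 °C

Taking heat into each body as positive, Σ m c ΔT = 0:
249.8·0.38·(T − 394.7) + 408.2·1.97·(T − 15.31) + 62.46·0.84·(T − 15.31) = 0
951.54 T = 50581
T = 50581/951.54 ≈ 53.16 °C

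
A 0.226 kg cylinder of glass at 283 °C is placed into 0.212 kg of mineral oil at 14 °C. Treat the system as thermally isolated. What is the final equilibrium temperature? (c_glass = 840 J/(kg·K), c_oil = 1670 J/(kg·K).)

T_f ≈ 107.9 °C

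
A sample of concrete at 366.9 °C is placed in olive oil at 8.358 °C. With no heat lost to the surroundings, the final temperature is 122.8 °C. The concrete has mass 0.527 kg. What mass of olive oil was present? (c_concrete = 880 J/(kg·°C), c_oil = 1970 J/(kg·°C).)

m ≈ 0.502 kg

|Q_concrete| = |Q_oil|:
0.527×880×(366.9 − 122.8) = m×1970×(122.8 − 8.358)
225451 m = 113204  ⇒  m ≈ 0.5021 kg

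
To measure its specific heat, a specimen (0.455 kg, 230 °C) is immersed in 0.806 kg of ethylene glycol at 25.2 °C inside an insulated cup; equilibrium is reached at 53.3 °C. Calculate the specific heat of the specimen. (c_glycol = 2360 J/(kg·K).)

Taking heat into each body as positive, Σ m c ΔT = 0:
0.455×c×(53.3 − 230) + 0.806×2360×(53.3 − 25.2) = 0
-80.4 c = -53451
c = -53451/-80.4 ≈ 664.8 J/(kg·K)

c ≈ 665 J/(kg·K)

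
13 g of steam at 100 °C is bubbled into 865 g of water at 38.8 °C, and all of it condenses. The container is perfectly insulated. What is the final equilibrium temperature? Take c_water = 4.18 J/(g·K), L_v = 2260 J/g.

T_f ≈ 47.7 °C

Setting the total heat transfer to zero:
steam→water at 100 °C releases m L_v = 13·2260 = 29380
  condensed water 100 °C→T: 54.34(T − 100)
  water warms: 865·4.18·(T − 38.8) = 3615.7(T − 38.8)
3670 T = 29380 + 5434 + 140289 = 175103
T ≈ 47.71 °C, under the boiling point, so the assumption holds.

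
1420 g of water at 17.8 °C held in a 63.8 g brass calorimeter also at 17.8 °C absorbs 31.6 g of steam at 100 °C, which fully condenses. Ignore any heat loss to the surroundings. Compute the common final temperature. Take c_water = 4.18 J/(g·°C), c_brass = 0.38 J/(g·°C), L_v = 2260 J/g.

Taking heat into each body as positive, Σ m c ΔT = 0:
latent heat released on condensation: 31.6×2260 = 71416
  condensate cools 100→T: 31.6×4.18×(T − 100) = 132.09(T − 100)
  water warms: 1420×4.18×(T − 17.8) = 5935.6(T − 17.8)
  brass cup: 63.8×0.38×(T − 17.8) = 24.24(T − 17.8)
6091.9 T = 71416 + 13209 + 106085 = 190710
T ≈ 31.31 °C — below 100 °C, confirming all the steam condensed.

T_f ≈ 31.3 °C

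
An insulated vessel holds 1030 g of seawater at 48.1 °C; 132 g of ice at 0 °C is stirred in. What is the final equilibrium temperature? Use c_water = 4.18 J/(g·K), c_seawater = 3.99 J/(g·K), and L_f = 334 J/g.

Taking heat into each body as positive, Σ m c ΔT = 0:
melt ice: 132×334 = 44088
  warm the meltwater: 551.76 T
  seawater: 4109.7(T − 48.1)
4661.5 T = 197677 − 44088 = 153589
T ≈ 32.95 °C — above 0 °C, consistent with complete melting.

T_f ≈ 32.9 °C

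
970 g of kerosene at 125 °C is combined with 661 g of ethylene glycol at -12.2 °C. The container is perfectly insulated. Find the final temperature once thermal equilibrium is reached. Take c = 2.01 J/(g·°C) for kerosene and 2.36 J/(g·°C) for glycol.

T_f ≈ 64.0 °C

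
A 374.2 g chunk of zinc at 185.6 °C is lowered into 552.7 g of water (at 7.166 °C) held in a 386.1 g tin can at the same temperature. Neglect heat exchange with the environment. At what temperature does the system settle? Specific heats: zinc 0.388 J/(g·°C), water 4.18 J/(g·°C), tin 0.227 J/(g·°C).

T_f ≈ 17.4 °C

T_f is the heat-capacity-weighted average of the initial temperatures:
T_f = (145.19·185.6 + 2310.3·7.166 + 87.64·7.166) / (145.19 + 2310.3 + 87.64)
    = 44131 / 2543.1 ≈ 17.35 °C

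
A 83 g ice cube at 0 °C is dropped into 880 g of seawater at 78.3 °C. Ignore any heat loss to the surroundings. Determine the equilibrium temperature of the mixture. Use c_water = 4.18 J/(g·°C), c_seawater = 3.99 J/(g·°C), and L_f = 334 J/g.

T_f ≈ 64.1 °C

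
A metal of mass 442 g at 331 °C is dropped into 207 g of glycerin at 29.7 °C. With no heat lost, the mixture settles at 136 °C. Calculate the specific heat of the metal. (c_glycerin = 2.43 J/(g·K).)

c ≈ 0.62 J/(g·K)

Heat lost by the metal = heat gained by the glycerin:
442·c·(331 − 136) = 207·2.43·(136 − 29.7)
86190 c = 53470  ⇒  c ≈ 0.6204 J/(g·K)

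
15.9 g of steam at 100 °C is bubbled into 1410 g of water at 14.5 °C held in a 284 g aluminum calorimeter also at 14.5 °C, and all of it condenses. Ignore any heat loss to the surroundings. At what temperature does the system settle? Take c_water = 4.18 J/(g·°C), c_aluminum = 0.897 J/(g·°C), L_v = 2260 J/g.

T_f ≈ 21.2 °C

Let T be the final temperature. ΣQ_i = 0:
latent heat released on condensation: 15.9·2260 = 35934
  condensed water 100 °C→T: 66.46(T − 100)
  water warms: 1410·4.18·(T − 14.5) = 5893.8(T − 14.5)
  aluminum cup: 284·0.897·(T − 14.5) = 254.75(T − 14.5)
6215 T = 35934 + 6646.2 + 89154 = 131734
T ≈ 21.20 °C, under the boiling point, so the assumption holds.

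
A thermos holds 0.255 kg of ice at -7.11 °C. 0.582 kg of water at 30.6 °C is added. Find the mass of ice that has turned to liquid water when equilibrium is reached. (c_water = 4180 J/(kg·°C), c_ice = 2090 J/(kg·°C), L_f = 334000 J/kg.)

Heat available from the water dropping to 0 °C: 0.582×4180×30.6 = 74442 J.
Of that, 0.255×2090×7.11 = 3789.3 J goes to bring the ice to 0 °C, leaving 70653 J.
Melting all 0.255 kg of ice would need 0.255×334000 = 85170 J.
Since 70653 < 85170 J, not all the ice melts; equilibrium is at 0 °C.
m_melted×334000 = 70653  ⇒  m_melted ≈ 0.2115 kg.

m_melted ≈ 0.212 kg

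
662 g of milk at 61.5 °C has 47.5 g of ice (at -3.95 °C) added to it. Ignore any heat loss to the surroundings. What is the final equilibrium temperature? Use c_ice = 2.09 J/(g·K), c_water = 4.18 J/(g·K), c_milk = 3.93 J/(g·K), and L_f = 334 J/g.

T_f ≈ 51.3 °C

Setting the total heat transfer to zero:
warm ice to 0 °C: 47.5·2.09·(0 − (-3.95)) = 392.14; fusion: m_ice L_f = 47.5·334 = 15865; meltwater 0→T: 47.5·4.18·T = 198.55 T; milk cools: 662·3.93·(T − 61.5) = 2601.7(T − 61.5)
2800.2 T = 160002 − 16257 = 143745
T ≈ 51.33 °C. Since T > 0 °C, the all-ice-melts assumption holds.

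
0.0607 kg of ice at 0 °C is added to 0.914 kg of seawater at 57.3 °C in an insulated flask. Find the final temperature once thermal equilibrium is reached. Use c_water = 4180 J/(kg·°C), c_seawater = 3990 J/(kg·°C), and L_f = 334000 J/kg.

Conservation of energy gives ΣQ = 0:
melt ice: 0.0607×334000 = 20274; warm the meltwater: 253.73 T; seawater cools: 0.914×3990×(T − 57.3) = 3646.9(T − 57.3)
3900.6 T = 208965 − 20274 = 188691
T ≈ 48.38 °C (positive, so assuming full melt was valid).

T_f ≈ 48.4 °C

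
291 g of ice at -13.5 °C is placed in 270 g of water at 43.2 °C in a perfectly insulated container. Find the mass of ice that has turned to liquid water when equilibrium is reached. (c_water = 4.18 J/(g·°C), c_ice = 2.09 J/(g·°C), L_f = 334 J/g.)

m_melted ≈ 121 g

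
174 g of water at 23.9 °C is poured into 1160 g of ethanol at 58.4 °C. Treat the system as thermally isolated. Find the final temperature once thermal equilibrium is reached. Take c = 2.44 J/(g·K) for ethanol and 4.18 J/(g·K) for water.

T_f ≈ 51.3 °C

Conservation of energy gives ΣQ = 0:
1160·2.44·(T − 58.4) + 174·4.18·(T − 23.9) = 0
2830.4(T − 58.4) + 727.32(T − 23.9) = 0
(2830.4 + 727.32) T = 2830.4·58.4 + 727.32·23.9
T ≈ 51.35 °C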